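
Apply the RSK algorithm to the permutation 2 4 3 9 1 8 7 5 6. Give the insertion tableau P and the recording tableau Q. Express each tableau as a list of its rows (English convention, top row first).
P = [[1, 3, 5, 6], [2, 7], [4, 8], [9]], Q = [[1, 2, 4, 9], [3, 6], [5, 7], [8]]

Insert each entry of the permutation into P by Schensted row insertion, recording in Q the position of each new cell.

Insert 2: appended to row 1. P = [[2]].
Insert 4: appended to row 1. P = [[2, 4]].
Insert 3: 3 bumps 4 from row 1; 4 starts row 2. P = [[2, 3], [4]].
Insert 9: appended to row 1. P = [[2, 3, 9], [4]].
Insert 1: 1 bumps 2 from row 1; 2 bumps 4 from row 2; 4 starts row 3. P = [[1, 3, 9], [2], [4]].
Insert 8: 8 bumps 9 from row 1; 9 appends to row 2. P = [[1, 3, 8], [2, 9], [4]].
Insert 7: 7 bumps 8 from row 1; 8 bumps 9 from row 2; 9 appends to row 3. P = [[1, 3, 7], [2, 8], [4, 9]].
Insert 5: 5 bumps 7 from row 1; 7 bumps 8 from row 2; 8 bumps 9 from row 3; 9 starts row 4. P = [[1, 3, 5], [2, 7], [4, 8], [9]].
Insert 6: appended to row 1. P = [[1, 3, 5, 6], [2, 7], [4, 8], [9]].

So P = [[1, 3, 5, 6], [2, 7], [4, 8], [9]], Q = [[1, 2, 4, 9], [3, 6], [5, 7], [8]].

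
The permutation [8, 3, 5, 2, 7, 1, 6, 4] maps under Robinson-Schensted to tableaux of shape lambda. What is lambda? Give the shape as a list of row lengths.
Row-insert each entry into an empty tableau.

After inserting 8: P = [[8]].
After inserting 3: P = [[3], [8]].
After inserting 5: P = [[3, 5], [8]].
After inserting 2: P = [[2, 5], [3], [8]].
After inserting 7: P = [[2, 5, 7], [3], [8]].
After inserting 1: P = [[1, 5, 7], [2], [3], [8]].
After inserting 6: P = [[1, 5, 6], [2, 7], [3], [8]].
After inserting 4: P = [[1, 4, 6], [2, 5], [3, 7], [8]].

The final insertion tableau P = [[1, 4, 6], [2, 5], [3, 7], [8]] has shape [3, 2, 2, 1].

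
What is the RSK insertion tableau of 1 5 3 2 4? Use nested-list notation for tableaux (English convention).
P = [[1, 2, 4], [3], [5]]

Insert 1: appended to row 1. P = [[1]].
Insert 5: appended to row 1. P = [[1, 5]].
Insert 3: 3 bumps 5 from row 1; 5 starts row 2. P = [[1, 3], [5]].
Insert 2: 2 bumps 3 from row 1; 3 bumps 5 from row 2; 5 starts row 3. P = [[1, 2], [3], [5]].
Insert 4: appended to row 1. P = [[1, 2, 4], [3], [5]].

So P = [[1, 2, 4], [3], [5]].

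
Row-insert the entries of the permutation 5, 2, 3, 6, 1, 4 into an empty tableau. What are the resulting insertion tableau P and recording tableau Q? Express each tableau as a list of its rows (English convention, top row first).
P = [[1, 3, 4], [2, 6], [5]], Q = [[1, 3, 4], [2, 6], [5]]

Insert each entry of the permutation into P by Schensted row insertion, recording in Q the position of each new cell.

Insert 5: appended to row 1. P = [[5]], Q = [[1]].
Insert 2: 2 bumps 5 from row 1; 5 starts row 2. P = [[2], [5]], Q = [[1], [2]].
Insert 3: appended to row 1. P = [[2, 3], [5]], Q = [[1, 3], [2]].
Insert 6: appended to row 1. P = [[2, 3, 6], [5]], Q = [[1, 3, 4], [2]].
Insert 1: 1 bumps 2 from row 1; 2 bumps 5 from row 2; 5 starts row 3. P = [[1, 3, 6], [2], [5]], Q = [[1, 3, 4], [2], [5]].
Insert 4: 4 bumps 6 from row 1; 6 appends to row 2. P = [[1, 3, 4], [2, 6], [5]], Q = [[1, 3, 4], [2, 6], [5]].

So P = [[1, 3, 4], [2, 6], [5]], Q = [[1, 3, 4], [2, 6], [5]].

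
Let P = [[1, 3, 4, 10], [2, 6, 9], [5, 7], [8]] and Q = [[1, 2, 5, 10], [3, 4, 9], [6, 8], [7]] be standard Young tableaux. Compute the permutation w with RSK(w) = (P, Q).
Reverse the RSK construction: for i from n down to 1, find the cell of Q containing i, remove the entry at that cell from P, and reverse-bump it up through P; the value ejected from row 1 is w(i).

Step i=10: Q has 10 at row 1, column 4; remove that cell from P, ejecting 10. So w(10) = 10. P is now [[1, 3, 4], [2, 6, 9], [5, 7], [8]].
Step i=9: Q has 9 at row 2, column 3; remove 9 from row 2 of P and reverse-bump: 9 enters row 1 and ejects 4. So w(9) = 4. P is now [[1, 3, 9], [2, 6], [5, 7], [8]].
Step i=8: Q has 8 at row 3, column 2; remove 7 from row 3 of P and reverse-bump: 7 enters row 2 and ejects 6; 6 enters row 1 and ejects 3. So w(8) = 3. P is now [[1, 6, 9], [2, 7], [5], [8]].
Step i=7: Q has 7 at row 4, column 1; remove 8 from row 4 of P and reverse-bump: 8 enters row 3 and ejects 5; 5 enters row 2 and ejects 2; 2 enters row 1 and ejects 1. So w(7) = 1. P is now [[2, 6, 9], [5, 7], [8]].
Step i=6: Q has 6 at row 3, column 1; remove 8 from row 3 of P and reverse-bump: 8 enters row 2 and ejects 7; 7 enters row 1 and ejects 6. So w(6) = 6. P is now [[2, 7, 9], [5, 8]].
Step i=5: Q has 5 at row 1, column 3; remove that cell from P, ejecting 9. So w(5) = 9. P is now [[2, 7], [5, 8]].
Step i=4: Q has 4 at row 2, column 2; remove 8 from row 2 of P and reverse-bump: 8 enters row 1 and ejects 7. So w(4) = 7. P is now [[2, 8], [5]].
Step i=3: Q has 3 at row 2, column 1; remove 5 from row 2 of P and reverse-bump: 5 enters row 1 and ejects 2. So w(3) = 2. P is now [[5, 8]].
Step i=2: Q has 2 at row 1, column 2; remove that cell from P, ejecting 8. So w(2) = 8. P is now [[5]].
Step i=1: Q has 1 at row 1, column 1; remove that cell from P, ejecting 5. So w(1) = 5. P is now [].

So w = 5 8 2 7 9 6 1 3 4 10.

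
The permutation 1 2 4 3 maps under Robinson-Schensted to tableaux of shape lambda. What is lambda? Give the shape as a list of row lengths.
Row-insert each entry into an empty tableau.

After inserting 1: P = [[1]].
After inserting 2: P = [[1, 2]].
After inserting 4: P = [[1, 2, 4]].
After inserting 3: P = [[1, 2, 3], [4]].

The final insertion tableau P = [[1, 2, 3], [4]] has shape [3, 1].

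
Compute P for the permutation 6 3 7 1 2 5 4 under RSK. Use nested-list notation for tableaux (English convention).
Insert 6: appended to row 1. P = [[6]].
Insert 3: 3 bumps 6 from row 1; 6 starts row 2. P = [[3], [6]].
Insert 7: appended to row 1. P = [[3, 7], [6]].
Insert 1: 1 bumps 3 from row 1; 3 bumps 6 from row 2; 6 starts row 3. P = [[1, 7], [3], [6]].
Insert 2: 2 bumps 7 from row 1; 7 appends to row 2. P = [[1, 2], [3, 7], [6]].
Insert 5: appended to row 1. P = [[1, 2, 5], [3, 7], [6]].
Insert 4: 4 bumps 5 from row 1; 5 bumps 7 from row 2; 7 appends to row 3. P = [[1, 2, 4], [3, 5], [6, 7]].

So P = [[1, 2, 4], [3, 5], [6, 7]].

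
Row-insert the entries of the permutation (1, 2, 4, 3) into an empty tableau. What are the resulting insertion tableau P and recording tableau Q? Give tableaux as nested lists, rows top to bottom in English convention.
P = [[1, 2, 3], [4]], Q = [[1, 2, 3], [4]]

Insert each entry of the permutation into P by Schensted row insertion, recording in Q the position of each new cell.

Insert 1: appended to row 1. P = [[1]].
Insert 2: appended to row 1. P = [[1, 2]].
Insert 4: appended to row 1. P = [[1, 2, 4]].
Insert 3: 3 bumps 4 from row 1; 4 starts row 2. P = [[1, 2, 3], [4]].

So P = [[1, 2, 3], [4]], Q = [[1, 2, 3], [4]].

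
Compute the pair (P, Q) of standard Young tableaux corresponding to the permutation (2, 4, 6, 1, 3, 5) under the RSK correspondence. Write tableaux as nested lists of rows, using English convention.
P = [[1, 3, 5], [2, 4, 6]], Q = [[1, 2, 3], [4, 5, 6]]

Insert each entry of the permutation into P by Schensted row insertion, recording in Q the position of each new cell.

Insert 2: appended to row 1. P = [[2]], Q = [[1]].
Insert 4: appended to row 1. P = [[2, 4]], Q = [[1, 2]].
Insert 6: appended to row 1. P = [[2, 4, 6]], Q = [[1, 2, 3]].
Insert 1: 1 bumps 2 from row 1; 2 starts row 2. P = [[1, 4, 6], [2]], Q = [[1, 2, 3], [4]].
Insert 3: 3 bumps 4 from row 1; 4 appends to row 2. P = [[1, 3, 6], [2, 4]], Q = [[1, 2, 3], [4, 5]].
Insert 5: 5 bumps 6 from row 1; 6 appends to row 2. P = [[1, 3, 5], [2, 4, 6]], Q = [[1, 2, 3], [4, 5, 6]].

So P = [[1, 3, 5], [2, 4, 6]], Q = [[1, 2, 3], [4, 5, 6]].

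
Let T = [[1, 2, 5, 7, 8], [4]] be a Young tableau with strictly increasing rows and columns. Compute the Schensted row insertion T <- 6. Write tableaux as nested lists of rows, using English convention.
[[1, 2, 5, 6, 8], [4, 7]]

In row 1, 6 replaces 7 (the leftmost entry greater than 6); 7 is bumped to row 2. 7 is appended to row 2. The new tableau is [[1, 2, 5, 6, 8], [4, 7]].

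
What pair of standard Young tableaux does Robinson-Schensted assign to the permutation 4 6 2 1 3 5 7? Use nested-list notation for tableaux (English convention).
Insert each entry of the permutation into P by Schensted row insertion, recording in Q the position of each new cell.

Insert 4: appended to row 1. P = [[4]].
Insert 6: appended to row 1. P = [[4, 6]].
Insert 2: 2 bumps 4 from row 1; 4 starts row 2. P = [[2, 6], [4]].
Insert 1: 1 bumps 2 from row 1; 2 bumps 4 from row 2; 4 starts row 3. P = [[1, 6], [2], [4]].
Insert 3: 3 bumps 6 from row 1; 6 appends to row 2. P = [[1, 3], [2, 6], [4]].
Insert 5: appended to row 1. P = [[1, 3, 5], [2, 6], [4]].
Insert 7: appended to row 1. P = [[1, 3, 5, 7], [2, 6], [4]].

So P = [[1, 3, 5, 7], [2, 6], [4]], Q = [[1, 2, 6, 7], [3, 5], [4]].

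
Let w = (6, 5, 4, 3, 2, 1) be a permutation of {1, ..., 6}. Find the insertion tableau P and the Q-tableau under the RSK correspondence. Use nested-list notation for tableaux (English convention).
Insert each entry of the permutation into P by Schensted row insertion, recording in Q the position of each new cell.

Insert 6: appended to row 1. P = [[6]], Q = [[1]].
Insert 5: 5 bumps 6 from row 1; 6 starts row 2. P = [[5], [6]], Q = [[1], [2]].
Insert 4: 4 bumps 5 from row 1; 5 bumps 6 from row 2; 6 starts row 3. P = [[4], [5], [6]], Q = [[1], [2], [3]].
Insert 3: 3 bumps 4 from row 1; 4 bumps 5 from row 2; 5 bumps 6 from row 3; 6 starts row 4. P = [[3], [4], [5], [6]], Q = [[1], [2], [3], [4]].
Insert 2: 2 bumps 3 from row 1; 3 bumps 4 from row 2; 4 bumps 5 from row 3; 5 bumps 6 from row 4; 6 starts row 5. P = [[2], [3], [4], [5], [6]], Q = [[1], [2], [3], [4], [5]].
Insert 1: 1 bumps 2 from row 1; 2 bumps 3 from row 2; 3 bumps 4 from row 3; 4 bumps 5 from row 4; 5 bumps 6 from row 5; 6 starts row 6. P = [[1], [2], [3], [4], [5], [6]], Q = [[1], [2], [3], [4], [5], [6]].

So P = [[1], [2], [3], [4], [5], [6]], Q = [[1], [2], [3], [4], [5], [6]].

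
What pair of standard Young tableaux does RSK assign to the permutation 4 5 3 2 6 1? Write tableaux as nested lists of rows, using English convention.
P = [[1, 5, 6], [2], [3], [4]], Q = [[1, 2, 5], [3], [4], [6]]

Insert each entry of the permutation into P by Schensted row insertion, recording in Q the position of each new cell.

Insert 4: appended to row 1. P = [[4]], Q = [[1]].
Insert 5: appended to row 1. P = [[4, 5]], Q = [[1, 2]].
Insert 3: 3 bumps 4 from row 1; 4 starts row 2. P = [[3, 5], [4]], Q = [[1, 2], [3]].
Insert 2: 2 bumps 3 from row 1; 3 bumps 4 from row 2; 4 starts row 3. P = [[2, 5], [3], [4]], Q = [[1, 2], [3], [4]].
Insert 6: appended to row 1. P = [[2, 5, 6], [3], [4]], Q = [[1, 2, 5], [3], [4]].
Insert 1: 1 bumps 2 from row 1; 2 bumps 3 from row 2; 3 bumps 4 from row 3; 4 starts row 4. P = [[1, 5, 6], [2], [3], [4]], Q = [[1, 2, 5], [3], [4], [6]].

So P = [[1, 5, 6], [2], [3], [4]], Q = [[1, 2, 5], [3], [4], [6]].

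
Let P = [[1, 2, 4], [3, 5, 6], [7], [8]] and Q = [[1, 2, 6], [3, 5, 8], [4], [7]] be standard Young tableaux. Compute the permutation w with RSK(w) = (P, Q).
Reverse the RSK construction: for i from n down to 1, find the cell of Q containing i, remove the entry at that cell from P, and reverse-bump it up through P; the value ejected from row 1 is w(i).

Step i=8: Q has 8 at row 2, column 3; remove 6 from row 2 of P and reverse-bump: 6 enters row 1 and ejects 4. So w(8) = 4. P is now [[1, 2, 6], [3, 5], [7], [8]].
Step i=7: Q has 7 at row 4, column 1; remove 8 from row 4 of P and reverse-bump: 8 enters row 3 and ejects 7; 7 enters row 2 and ejects 5; 5 enters row 1 and ejects 2. So w(7) = 2. P is now [[1, 5, 6], [3, 7], [8]].
Step i=6: Q has 6 at row 1, column 3; remove that cell from P, ejecting 6. So w(6) = 6. P is now [[1, 5], [3, 7], [8]].
Step i=5: Q has 5 at row 2, column 2; remove 7 from row 2 of P and reverse-bump: 7 enters row 1 and ejects 5. So w(5) = 5. P is now [[1, 7], [3], [8]].
Step i=4: Q has 4 at row 3, column 1; remove 8 from row 3 of P and reverse-bump: 8 enters row 2 and ejects 3; 3 enters row 1 and ejects 1. So w(4) = 1. P is now [[3, 7], [8]].
Step i=3: Q has 3 at row 2, column 1; remove 8 from row 2 of P and reverse-bump: 8 enters row 1 and ejects 7. So w(3) = 7. P is now [[3, 8]].
Step i=2: Q has 2 at row 1, column 2; remove that cell from P, ejecting 8. So w(2) = 8. P is now [[3]].
Step i=1: Q has 1 at row 1, column 1; remove that cell from P, ejecting 3. So w(1) = 3. P is now [].

So w = 3 8 7 1 5 6 2 4.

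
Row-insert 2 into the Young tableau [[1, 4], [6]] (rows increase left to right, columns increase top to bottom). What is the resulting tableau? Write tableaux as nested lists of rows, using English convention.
In row 1, 2 replaces 4 (the leftmost entry greater than 2); 4 is bumped to row 2. In row 2, 4 replaces 6 (the leftmost entry greater than 4); 6 is bumped to row 3. 6 starts a new row 3. The new tableau is [[1, 2], [4], [6]].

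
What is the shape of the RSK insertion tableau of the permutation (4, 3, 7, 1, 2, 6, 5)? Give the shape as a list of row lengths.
Row-insert each entry into an empty tableau.

After inserting 4: P = [[4]].
After inserting 3: P = [[3], [4]].
After inserting 7: P = [[3, 7], [4]].
After inserting 1: P = [[1, 7], [3], [4]].
After inserting 2: P = [[1, 2], [3, 7], [4]].
After inserting 6: P = [[1, 2, 6], [3, 7], [4]].
After inserting 5: P = [[1, 2, 5], [3, 6], [4, 7]].

The final insertion tableau P = [[1, 2, 5], [3, 6], [4, 7]] has shape [3, 2, 2].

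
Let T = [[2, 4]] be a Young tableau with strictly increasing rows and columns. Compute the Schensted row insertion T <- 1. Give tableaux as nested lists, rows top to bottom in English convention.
[[1, 4], [2]]

In row 1, 1 replaces 2 (the leftmost entry greater than 1); 2 is bumped to row 2. 2 starts a new row 2. The new tableau is [[1, 4], [2]].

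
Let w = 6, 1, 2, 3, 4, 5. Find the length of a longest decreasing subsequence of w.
2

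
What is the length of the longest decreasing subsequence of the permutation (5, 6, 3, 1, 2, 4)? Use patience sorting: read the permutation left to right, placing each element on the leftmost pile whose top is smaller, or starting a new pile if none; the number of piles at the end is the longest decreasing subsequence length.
3

5: new pile. tops = [5]
6: onto pile 1 (replacing 5). tops = [6]
3: new pile. tops = [6, 3]
1: new pile. tops = [6, 3, 1]
2: onto pile 3 (replacing 1). tops = [6, 3, 2]
4: onto pile 2 (replacing 3). tops = [6, 4, 2]

3 piles, so the longest decreasing subsequence has length 3.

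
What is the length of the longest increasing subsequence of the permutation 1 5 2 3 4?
4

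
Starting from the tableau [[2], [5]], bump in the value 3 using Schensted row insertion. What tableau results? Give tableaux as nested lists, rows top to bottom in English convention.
[[2, 3], [5]]

3 is larger than every entry of row 1, so it is appended to row 1. The new tableau is [[2, 3], [5]].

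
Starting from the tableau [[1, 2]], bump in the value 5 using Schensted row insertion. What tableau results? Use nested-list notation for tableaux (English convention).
5 is larger than every entry of row 1, so it is appended to row 1. The new tableau is [[1, 2, 5]].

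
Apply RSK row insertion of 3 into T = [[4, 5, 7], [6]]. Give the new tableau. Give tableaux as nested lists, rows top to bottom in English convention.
[[3, 5, 7], [4], [6]]

In row 1, 3 replaces 4 (the leftmost entry greater than 3); 4 is bumped to row 2. In row 2, 4 replaces 6 (the leftmost entry greater than 4); 6 is bumped to row 3. 6 starts a new row 3. The new tableau is [[3, 5, 7], [4], [6]].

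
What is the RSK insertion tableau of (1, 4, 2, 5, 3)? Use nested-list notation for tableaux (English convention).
P = [[1, 2, 3], [4, 5]]

Insert 1: appended to row 1. P = [[1]].
Insert 4: appended to row 1. P = [[1, 4]].
Insert 2: 2 bumps 4 from row 1; 4 starts row 2. P = [[1, 2], [4]].
Insert 5: appended to row 1. P = [[1, 2, 5], [4]].
Insert 3: 3 bumps 5 from row 1; 5 appends to row 2. P = [[1, 2, 3], [4, 5]].

So P = [[1, 2, 3], [4, 5]].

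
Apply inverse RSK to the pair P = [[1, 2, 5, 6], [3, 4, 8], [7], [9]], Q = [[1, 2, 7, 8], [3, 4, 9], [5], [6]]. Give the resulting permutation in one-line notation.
3 9 1 7 4 2 5 8 6

Reverse the RSK construction: for i from n down to 1, find the cell of Q containing i, remove the entry at that cell from P, and reverse-bump it up through P; the value ejected from row 1 is w(i).

Step i=9: Q has 9 at row 2, column 3; remove 8 from row 2 of P and reverse-bump: 8 enters row 1 and ejects 6. So w(9) = 6. P is now [[1, 2, 5, 8], [3, 4], [7], [9]].
Step i=8: Q has 8 at row 1, column 4; remove that cell from P, ejecting 8. So w(8) = 8. P is now [[1, 2, 5], [3, 4], [7], [9]].
Step i=7: Q has 7 at row 1, column 3; remove that cell from P, ejecting 5. So w(7) = 5. P is now [[1, 2], [3, 4], [7], [9]].
Step i=6: Q has 6 at row 4, column 1; remove 9 from row 4 of P and reverse-bump: 9 enters row 3 and ejects 7; 7 enters row 2 and ejects 4; 4 enters row 1 and ejects 2. So w(6) = 2. P is now [[1, 4], [3, 7], [9]].
Step i=5: Q has 5 at row 3, column 1; remove 9 from row 3 of P and reverse-bump: 9 enters row 2 and ejects 7; 7 enters row 1 and ejects 4. So w(5) = 4. P is now [[1, 7], [3, 9]].
Step i=4: Q has 4 at row 2, column 2; remove 9 from row 2 of P and reverse-bump: 9 enters row 1 and ejects 7. So w(4) = 7. P is now [[1, 9], [3]].
Step i=3: Q has 3 at row 2, column 1; remove 3 from row 2 of P and reverse-bump: 3 enters row 1 and ejects 1. So w(3) = 1. P is now [[3, 9]].
Step i=2: Q has 2 at row 1, column 2; remove that cell from P, ejecting 9. So w(2) = 9. P is now [[3]].
Step i=1: Q has 1 at row 1, column 1; remove that cell from P, ejecting 3. So w(1) = 3. P is now [].

So w = 3 9 1 7 4 2 5 8 6.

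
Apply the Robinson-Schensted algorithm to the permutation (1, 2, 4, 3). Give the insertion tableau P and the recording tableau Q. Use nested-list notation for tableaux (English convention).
P = [[1, 2, 3], [4]], Q = [[1, 2, 3], [4]]

Insert each entry of the permutation into P by Schensted row insertion, recording in Q the position of each new cell.

Insert 1: appended to row 1. P = [[1]].
Insert 2: appended to row 1. P = [[1, 2]].
Insert 4: appended to row 1. P = [[1, 2, 4]].
Insert 3: 3 bumps 4 from row 1; 4 starts row 2. P = [[1, 2, 3], [4]].

So P = [[1, 2, 3], [4]], Q = [[1, 2, 3], [4]].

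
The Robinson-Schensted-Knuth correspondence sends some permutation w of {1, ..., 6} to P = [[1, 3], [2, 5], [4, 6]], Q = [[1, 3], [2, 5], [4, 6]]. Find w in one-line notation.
4 2 6 1 5 3

Reverse the RSK construction: for i from n down to 1, find the cell of Q containing i, remove the entry at that cell from P, and reverse-bump it up through P; the value ejected from row 1 is w(i).

Step i=6: Q has 6 at row 3, column 2; remove 6 from row 3 of P and reverse-bump: 6 enters row 2 and ejects 5; 5 enters row 1 and ejects 3. So w(6) = 3. P is now [[1, 5], [2, 6], [4]].
Step i=5: Q has 5 at row 2, column 2; remove 6 from row 2 of P and reverse-bump: 6 enters row 1 and ejects 5. So w(5) = 5. P is now [[1, 6], [2], [4]].
Step i=4: Q has 4 at row 3, column 1; remove 4 from row 3 of P and reverse-bump: 4 enters row 2 and ejects 2; 2 enters row 1 and ejects 1. So w(4) = 1. P is now [[2, 6], [4]].
Step i=3: Q has 3 at row 1, column 2; remove that cell from P, ejecting 6. So w(3) = 6. P is now [[2], [4]].
Step i=2: Q has 2 at row 2, column 1; remove 4 from row 2 of P and reverse-bump: 4 enters row 1 and ejects 2. So w(2) = 2. P is now [[4]].
Step i=1: Q has 1 at row 1, column 1; remove that cell from P, ejecting 4. So w(1) = 4. P is now [].

So w = 4 2 6 1 5 3.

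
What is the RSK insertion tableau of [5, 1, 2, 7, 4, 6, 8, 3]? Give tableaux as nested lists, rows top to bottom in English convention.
Insert 5: appended to row 1. P = [[5]].
Insert 1: 1 bumps 5 from row 1; 5 starts row 2. P = [[1], [5]].
Insert 2: appended to row 1. P = [[1, 2], [5]].
Insert 7: appended to row 1. P = [[1, 2, 7], [5]].
Insert 4: 4 bumps 7 from row 1; 7 appends to row 2. P = [[1, 2, 4], [5, 7]].
Insert 6: appended to row 1. P = [[1, 2, 4, 6], [5, 7]].
Insert 8: appended to row 1. P = [[1, 2, 4, 6, 8], [5, 7]].
Insert 3: 3 bumps 4 from row 1; 4 bumps 5 from row 2; 5 starts row 3. P = [[1, 2, 3, 6, 8], [4, 7], [5]].

So P = [[1, 2, 3, 6, 8], [4, 7], [5]].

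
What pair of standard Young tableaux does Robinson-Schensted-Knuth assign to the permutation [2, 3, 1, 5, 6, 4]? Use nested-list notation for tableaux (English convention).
P = [[1, 3, 4, 6], [2, 5]], Q = [[1, 2, 4, 5], [3, 6]]

Insert each entry of the permutation into P by Schensted row insertion, recording in Q the position of each new cell.

Insert 2: appended to row 1. P = [[2]].
Insert 3: appended to row 1. P = [[2, 3]].
Insert 1: 1 bumps 2 from row 1; 2 starts row 2. P = [[1, 3], [2]].
Insert 5: appended to row 1. P = [[1, 3, 5], [2]].
Insert 6: appended to row 1. P = [[1, 3, 5, 6], [2]].
Insert 4: 4 bumps 5 from row 1; 5 appends to row 2. P = [[1, 3, 4, 6], [2, 5]].

So P = [[1, 3, 4, 6], [2, 5]], Q = [[1, 2, 4, 5], [3, 6]].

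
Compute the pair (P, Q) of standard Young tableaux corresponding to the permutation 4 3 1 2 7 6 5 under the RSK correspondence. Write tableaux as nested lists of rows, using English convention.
P = [[1, 2, 5], [3, 6], [4, 7]], Q = [[1, 4, 5], [2, 6], [3, 7]]

Insert each entry of the permutation into P by Schensted row insertion, recording in Q the position of each new cell.

After inserting 4: P = [[4]].
After inserting 3: P = [[3], [4]].
After inserting 1: P = [[1], [3], [4]].
After inserting 2: P = [[1, 2], [3], [4]].
After inserting 7: P = [[1, 2, 7], [3], [4]].
After inserting 6: P = [[1, 2, 6], [3, 7], [4]].
After inserting 5: P = [[1, 2, 5], [3, 6], [4, 7]].

So P = [[1, 2, 5], [3, 6], [4, 7]], Q = [[1, 4, 5], [2, 6], [3, 7]].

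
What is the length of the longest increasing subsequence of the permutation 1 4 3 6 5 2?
3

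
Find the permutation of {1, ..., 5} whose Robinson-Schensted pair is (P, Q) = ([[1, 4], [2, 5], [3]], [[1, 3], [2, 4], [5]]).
3 2 5 4 1

Reverse the RSK construction: for i from n down to 1, find the cell of Q containing i, remove the entry at that cell from P, and reverse-bump it up through P; the value ejected from row 1 is w(i).

Step i=5: Q has 5 at row 3, column 1; remove 3 from row 3 of P and reverse-bump: 3 enters row 2 and ejects 2; 2 enters row 1 and ejects 1. So w(5) = 1. P is now [[2, 4], [3, 5]].
Step i=4: Q has 4 at row 2, column 2; remove 5 from row 2 of P and reverse-bump: 5 enters row 1 and ejects 4. So w(4) = 4. P is now [[2, 5], [3]].
Step i=3: Q has 3 at row 1, column 2; remove that cell from P, ejecting 5. So w(3) = 5. P is now [[2], [3]].
Step i=2: Q has 2 at row 2, column 1; remove 3 from row 2 of P and reverse-bump: 3 enters row 1 and ejects 2. So w(2) = 2. P is now [[3]].
Step i=1: Q has 1 at row 1, column 1; remove that cell from P, ejecting 3. So w(1) = 3. P is now [].

So w = 3 2 5 4 1.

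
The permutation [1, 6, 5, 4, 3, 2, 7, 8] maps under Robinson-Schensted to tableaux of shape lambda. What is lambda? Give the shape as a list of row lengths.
Row-insert each entry into an empty tableau.

After inserting 1: P = [[1]].
After inserting 6: P = [[1, 6]].
After inserting 5: P = [[1, 5], [6]].
After inserting 4: P = [[1, 4], [5], [6]].
After inserting 3: P = [[1, 3], [4], [5], [6]].
After inserting 2: P = [[1, 2], [3], [4], [5], [6]].
After inserting 7: P = [[1, 2, 7], [3], [4], [5], [6]].
After inserting 8: P = [[1, 2, 7, 8], [3], [4], [5], [6]].

The final insertion tableau P = [[1, 2, 7, 8], [3], [4], [5], [6]] has shape [4, 1, 1, 1, 1].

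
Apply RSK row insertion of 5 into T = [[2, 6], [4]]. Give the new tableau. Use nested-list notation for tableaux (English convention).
[[2, 5], [4, 6]]

In row 1, 5 replaces 6 (the leftmost entry greater than 5); 6 is bumped to row 2. 6 is appended to row 2. The new tableau is [[2, 5], [4, 6]].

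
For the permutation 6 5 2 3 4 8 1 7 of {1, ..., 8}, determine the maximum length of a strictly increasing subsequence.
4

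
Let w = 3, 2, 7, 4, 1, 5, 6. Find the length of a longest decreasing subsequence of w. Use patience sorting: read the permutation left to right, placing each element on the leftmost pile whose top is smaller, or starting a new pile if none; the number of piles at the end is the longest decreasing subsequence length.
3

3: new pile. tops = [3]
2: new pile. tops = [3, 2]
7: onto pile 1 (replacing 3). tops = [7, 2]
4: onto pile 2 (replacing 2). tops = [7, 4]
1: new pile. tops = [7, 4, 1]
5: onto pile 2 (replacing 4). tops = [7, 5, 1]
6: onto pile 2 (replacing 5). tops = [7, 6, 1]

3 piles, so the longest decreasing subsequence has length 3.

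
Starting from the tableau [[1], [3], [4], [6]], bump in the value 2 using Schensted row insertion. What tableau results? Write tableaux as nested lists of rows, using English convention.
[[1, 2], [3], [4], [6]]

2 is larger than every entry of row 1, so it is appended to row 1. The new tableau is [[1, 2], [3], [4], [6]].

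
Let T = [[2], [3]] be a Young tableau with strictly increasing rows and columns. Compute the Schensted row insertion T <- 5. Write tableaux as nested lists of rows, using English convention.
5 is larger than every entry of row 1, so it is appended to row 1. The new tableau is [[2, 5], [3]].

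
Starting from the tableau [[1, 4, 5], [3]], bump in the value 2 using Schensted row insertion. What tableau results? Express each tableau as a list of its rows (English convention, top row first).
[[1, 2, 5], [3, 4]]

In row 1, 2 replaces 4 (the leftmost entry greater than 2); 4 is bumped to row 2. 4 is appended to row 2. The new tableau is [[1, 2, 5], [3, 4]].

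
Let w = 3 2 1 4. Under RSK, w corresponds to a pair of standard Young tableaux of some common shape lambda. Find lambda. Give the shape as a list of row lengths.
RSK row insertion gives P = [[1, 4], [2], [3]], which has shape [2, 1, 1].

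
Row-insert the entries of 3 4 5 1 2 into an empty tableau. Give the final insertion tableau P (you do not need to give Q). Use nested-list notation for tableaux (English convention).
Insert 3: appended to row 1. P = [[3]].
Insert 4: appended to row 1. P = [[3, 4]].
Insert 5: appended to row 1. P = [[3, 4, 5]].
Insert 1: 1 bumps 3 from row 1; 3 starts row 2. P = [[1, 4, 5], [3]].
Insert 2: 2 bumps 4 from row 1; 4 appends to row 2. P = [[1, 2, 5], [3, 4]].

So P = [[1, 2, 5], [3, 4]].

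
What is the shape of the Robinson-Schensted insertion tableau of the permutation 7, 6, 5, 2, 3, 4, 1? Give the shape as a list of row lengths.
[3, 1, 1, 1, 1]

RSK row insertion gives P = [[1, 3, 4], [2], [5], [6], [7]], which has shape [3, 1, 1, 1, 1].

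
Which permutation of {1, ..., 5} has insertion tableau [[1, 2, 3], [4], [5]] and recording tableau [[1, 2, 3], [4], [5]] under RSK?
1 2 5 4 3

Reverse the RSK construction: for i from n down to 1, find the cell of Q containing i, remove the entry at that cell from P, and reverse-bump it up through P; the value ejected from row 1 is w(i).

Step i=5: Q has 5 at row 3, column 1; remove 5 from row 3 of P and reverse-bump: 5 enters row 2 and ejects 4; 4 enters row 1 and ejects 3. So w(5) = 3. P is now [[1, 2, 4], [5]].
Step i=4: Q has 4 at row 2, column 1; remove 5 from row 2 of P and reverse-bump: 5 enters row 1 and ejects 4. So w(4) = 4. P is now [[1, 2, 5]].
Step i=3: Q has 3 at row 1, column 3; remove that cell from P, ejecting 5. So w(3) = 5. P is now [[1, 2]].
Step i=2: Q has 2 at row 1, column 2; remove that cell from P, ejecting 2. So w(2) = 2. P is now [[1]].
Step i=1: Q has 1 at row 1, column 1; remove that cell from P, ejecting 1. So w(1) = 1. P is now [].

So w = 1 2 5 4 3.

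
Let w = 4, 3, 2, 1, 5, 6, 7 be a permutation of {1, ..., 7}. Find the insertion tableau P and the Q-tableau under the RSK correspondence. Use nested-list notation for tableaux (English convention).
Insert each entry of the permutation into P by Schensted row insertion, recording in Q the position of each new cell.

After inserting 4: P = [[4]].
After inserting 3: P = [[3], [4]].
After inserting 2: P = [[2], [3], [4]].
After inserting 1: P = [[1], [2], [3], [4]].
After inserting 5: P = [[1, 5], [2], [3], [4]].
After inserting 6: P = [[1, 5, 6], [2], [3], [4]].
After inserting 7: P = [[1, 5, 6, 7], [2], [3], [4]].

So P = [[1, 5, 6, 7], [2], [3], [4]], Q = [[1, 5, 6, 7], [2], [3], [4]].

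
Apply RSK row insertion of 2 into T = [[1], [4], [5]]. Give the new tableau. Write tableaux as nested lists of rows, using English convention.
2 is larger than every entry of row 1, so it is appended to row 1. The new tableau is [[1, 2], [4], [5]].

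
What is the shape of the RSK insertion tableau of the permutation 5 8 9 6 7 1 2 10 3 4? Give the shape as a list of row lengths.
Row-insert each entry into an empty tableau.

After inserting 5: P = [[5]].
After inserting 8: P = [[5, 8]].
After inserting 9: P = [[5, 8, 9]].
After inserting 6: P = [[5, 6, 9], [8]].
After inserting 7: P = [[5, 6, 7], [8, 9]].
After inserting 1: P = [[1, 6, 7], [5, 9], [8]].
After inserting 2: P = [[1, 2, 7], [5, 6], [8, 9]].
After inserting 10: P = [[1, 2, 7, 10], [5, 6], [8, 9]].
After inserting 3: P = [[1, 2, 3, 10], [5, 6, 7], [8, 9]].
After inserting 4: P = [[1, 2, 3, 4], [5, 6, 7, 10], [8, 9]].

The final insertion tableau P = [[1, 2, 3, 4], [5, 6, 7, 10], [8, 9]] has shape [4, 4, 2].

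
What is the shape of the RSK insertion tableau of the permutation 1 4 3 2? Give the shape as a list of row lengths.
[2, 1, 1]

Row-insert each entry into an empty tableau.

After inserting 1: P = [[1]].
After inserting 4: P = [[1, 4]].
After inserting 3: P = [[1, 3], [4]].
After inserting 2: P = [[1, 2], [3], [4]].

The final insertion tableau P = [[1, 2], [3], [4]] has shape [2, 1, 1].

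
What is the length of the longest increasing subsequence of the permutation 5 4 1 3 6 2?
3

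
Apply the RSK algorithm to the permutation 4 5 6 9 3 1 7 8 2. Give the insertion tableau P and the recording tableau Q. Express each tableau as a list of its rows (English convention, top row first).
Insert each entry of the permutation into P by Schensted row insertion, recording in Q the position of each new cell.

Insert 4: appended to row 1. P = [[4]], Q = [[1]].
Insert 5: appended to row 1. P = [[4, 5]], Q = [[1, 2]].
Insert 6: appended to row 1. P = [[4, 5, 6]], Q = [[1, 2, 3]].
Insert 9: appended to row 1. P = [[4, 5, 6, 9]], Q = [[1, 2, 3, 4]].
Insert 3: 3 bumps 4 from row 1; 4 starts row 2. P = [[3, 5, 6, 9], [4]], Q = [[1, 2, 3, 4], [5]].
Insert 1: 1 bumps 3 from row 1; 3 bumps 4 from row 2; 4 starts row 3. P = [[1, 5, 6, 9], [3], [4]], Q = [[1, 2, 3, 4], [5], [6]].
Insert 7: 7 bumps 9 from row 1; 9 appends to row 2. P = [[1, 5, 6, 7], [3, 9], [4]], Q = [[1, 2, 3, 4], [5, 7], [6]].
Insert 8: appended to row 1. P = [[1, 5, 6, 7, 8], [3, 9], [4]], Q = [[1, 2, 3, 4, 8], [5, 7], [6]].
Insert 2: 2 bumps 5 from row 1; 5 bumps 9 from row 2; 9 appends to row 3. P = [[1, 2, 6, 7, 8], [3, 5], [4, 9]], Q = [[1, 2, 3, 4, 8], [5, 7], [6, 9]].

So P = [[1, 2, 6, 7, 8], [3, 5], [4, 9]], Q = [[1, 2, 3, 4, 8], [5, 7], [6, 9]].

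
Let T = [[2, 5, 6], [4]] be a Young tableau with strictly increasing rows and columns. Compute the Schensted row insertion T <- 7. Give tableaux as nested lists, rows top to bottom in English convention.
[[2, 5, 6, 7], [4]]

7 is larger than every entry of row 1, so it is appended to row 1. The new tableau is [[2, 5, 6, 7], [4]].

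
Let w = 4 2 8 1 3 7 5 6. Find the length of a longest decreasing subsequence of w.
3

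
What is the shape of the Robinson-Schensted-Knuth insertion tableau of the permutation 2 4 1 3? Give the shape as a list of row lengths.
[2, 2]

Row-insert each entry into an empty tableau.

After inserting 2: P = [[2]].
After inserting 4: P = [[2, 4]].
After inserting 1: P = [[1, 4], [2]].
After inserting 3: P = [[1, 3], [2, 4]].

The final insertion tableau P = [[1, 3], [2, 4]] has shape [2, 2].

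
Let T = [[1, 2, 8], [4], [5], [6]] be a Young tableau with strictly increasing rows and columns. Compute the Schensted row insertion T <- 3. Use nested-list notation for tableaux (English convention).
In row 1, 3 replaces 8 (the leftmost entry greater than 3); 8 is bumped to row 2. 8 is appended to row 2. The new tableau is [[1, 2, 3], [4, 8], [5], [6]].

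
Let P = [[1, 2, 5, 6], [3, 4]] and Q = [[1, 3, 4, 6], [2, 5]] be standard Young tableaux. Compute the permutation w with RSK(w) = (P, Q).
Reverse the RSK construction: for i from n down to 1, find the cell of Q containing i, remove the entry at that cell from P, and reverse-bump it up through P; the value ejected from row 1 is w(i).

Step i=6: Q has 6 at row 1, column 4; remove that cell from P, ejecting 6. So w(6) = 6. P is now [[1, 2, 5], [3, 4]].
Step i=5: Q has 5 at row 2, column 2; remove 4 from row 2 of P and reverse-bump: 4 enters row 1 and ejects 2. So w(5) = 2. P is now [[1, 4, 5], [3]].
Step i=4: Q has 4 at row 1, column 3; remove that cell from P, ejecting 5. So w(4) = 5. P is now [[1, 4], [3]].
Step i=3: Q has 3 at row 1, column 2; remove that cell from P, ejecting 4. So w(3) = 4. P is now [[1], [3]].
Step i=2: Q has 2 at row 2, column 1; remove 3 from row 2 of P and reverse-bump: 3 enters row 1 and ejects 1. So w(2) = 1. P is now [[3]].
Step i=1: Q has 1 at row 1, column 1; remove that cell from P, ejecting 3. So w(1) = 3. P is now [].

So w = 3 1 4 5 2 6.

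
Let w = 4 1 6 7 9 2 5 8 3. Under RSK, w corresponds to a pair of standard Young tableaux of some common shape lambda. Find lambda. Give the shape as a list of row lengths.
RSK row insertion gives P = [[1, 2, 3, 8], [4, 5, 7, 9], [6]], which has shape [4, 4, 1].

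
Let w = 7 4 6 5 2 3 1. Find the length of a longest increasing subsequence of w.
2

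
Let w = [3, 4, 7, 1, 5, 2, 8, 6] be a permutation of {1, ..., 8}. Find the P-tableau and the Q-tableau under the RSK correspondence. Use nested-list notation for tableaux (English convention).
Insert each entry of the permutation into P by Schensted row insertion, recording in Q the position of each new cell.

Insert 3: appended to row 1. P = [[3]].
Insert 4: appended to row 1. P = [[3, 4]].
Insert 7: appended to row 1. P = [[3, 4, 7]].
Insert 1: 1 bumps 3 from row 1; 3 starts row 2. P = [[1, 4, 7], [3]].
Insert 5: 5 bumps 7 from row 1; 7 appends to row 2. P = [[1, 4, 5], [3, 7]].
Insert 2: 2 bumps 4 from row 1; 4 bumps 7 from row 2; 7 starts row 3. P = [[1, 2, 5], [3, 4], [7]].
Insert 8: appended to row 1. P = [[1, 2, 5, 8], [3, 4], [7]].
Insert 6: 6 bumps 8 from row 1; 8 appends to row 2. P = [[1, 2, 5, 6], [3, 4, 8], [7]].

So P = [[1, 2, 5, 6], [3, 4, 8], [7]], Q = [[1, 2, 3, 7], [4, 5, 8], [6]].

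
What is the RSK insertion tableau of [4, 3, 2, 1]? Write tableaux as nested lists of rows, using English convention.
Insert 4: appended to row 1. P = [[4]].
Insert 3: 3 bumps 4 from row 1; 4 starts row 2. P = [[3], [4]].
Insert 2: 2 bumps 3 from row 1; 3 bumps 4 from row 2; 4 starts row 3. P = [[2], [3], [4]].
Insert 1: 1 bumps 2 from row 1; 2 bumps 3 from row 2; 3 bumps 4 from row 3; 4 starts row 4. P = [[1], [2], [3], [4]].

So P = [[1], [2], [3], [4]].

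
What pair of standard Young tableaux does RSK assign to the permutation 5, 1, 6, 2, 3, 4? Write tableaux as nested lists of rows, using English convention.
Insert each entry of the permutation into P by Schensted row insertion, recording in Q the position of each new cell.

Insert 5: appended to row 1. P = [[5]].
Insert 1: 1 bumps 5 from row 1; 5 starts row 2. P = [[1], [5]].
Insert 6: appended to row 1. P = [[1, 6], [5]].
Insert 2: 2 bumps 6 from row 1; 6 appends to row 2. P = [[1, 2], [5, 6]].
Insert 3: appended to row 1. P = [[1, 2, 3], [5, 6]].
Insert 4: appended to row 1. P = [[1, 2, 3, 4], [5, 6]].

So P = [[1, 2, 3, 4], [5, 6]], Q = [[1, 3, 5, 6], [2, 4]].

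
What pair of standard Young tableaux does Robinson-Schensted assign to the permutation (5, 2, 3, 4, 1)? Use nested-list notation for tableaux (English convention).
P = [[1, 3, 4], [2], [5]], Q = [[1, 3, 4], [2], [5]]

Insert each entry of the permutation into P by Schensted row insertion, recording in Q the position of each new cell.

Insert 5: appended to row 1. P = [[5]], Q = [[1]].
Insert 2: 2 bumps 5 from row 1; 5 starts row 2. P = [[2], [5]], Q = [[1], [2]].
Insert 3: appended to row 1. P = [[2, 3], [5]], Q = [[1, 3], [2]].
Insert 4: appended to row 1. P = [[2, 3, 4], [5]], Q = [[1, 3, 4], [2]].
Insert 1: 1 bumps 2 from row 1; 2 bumps 5 from row 2; 5 starts row 3. P = [[1, 3, 4], [2], [5]], Q = [[1, 3, 4], [2], [5]].

So P = [[1, 3, 4], [2], [5]], Q = [[1, 3, 4], [2], [5]].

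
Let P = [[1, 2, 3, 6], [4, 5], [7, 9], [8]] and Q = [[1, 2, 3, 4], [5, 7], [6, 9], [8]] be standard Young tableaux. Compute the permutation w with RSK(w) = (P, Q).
1 4 8 9 7 5 6 2 3

Reverse the RSK construction: for i from n down to 1, find the cell of Q containing i, remove the entry at that cell from P, and reverse-bump it up through P; the value ejected from row 1 is w(i).

Step i=9: Q has 9 at row 3, column 2; remove 9 from row 3 of P and reverse-bump: 9 enters row 2 and ejects 5; 5 enters row 1 and ejects 3. So w(9) = 3. P is now [[1, 2, 5, 6], [4, 9], [7], [8]].
Step i=8: Q has 8 at row 4, column 1; remove 8 from row 4 of P and reverse-bump: 8 enters row 3 and ejects 7; 7 enters row 2 and ejects 4; 4 enters row 1 and ejects 2. So w(8) = 2. P is now [[1, 4, 5, 6], [7, 9], [8]].
Step i=7: Q has 7 at row 2, column 2; remove 9 from row 2 of P and reverse-bump: 9 enters row 1 and ejects 6. So w(7) = 6. P is now [[1, 4, 5, 9], [7], [8]].
Step i=6: Q has 6 at row 3, column 1; remove 8 from row 3 of P and reverse-bump: 8 enters row 2 and ejects 7; 7 enters row 1 and ejects 5. So w(6) = 5. P is now [[1, 4, 7, 9], [8]].
Step i=5: Q has 5 at row 2, column 1; remove 8 from row 2 of P and reverse-bump: 8 enters row 1 and ejects 7. So w(5) = 7. P is now [[1, 4, 8, 9]].
Step i=4: Q has 4 at row 1, column 4; remove that cell from P, ejecting 9. So w(4) = 9. P is now [[1, 4, 8]].
Step i=3: Q has 3 at row 1, column 3; remove that cell from P, ejecting 8. So w(3) = 8. P is now [[1, 4]].
Step i=2: Q has 2 at row 1, column 2; remove that cell from P, ejecting 4. So w(2) = 4. P is now [[1]].
Step i=1: Q has 1 at row 1, column 1; remove that cell from P, ejecting 1. So w(1) = 1. P is now [].

So w = 1 4 8 9 7 5 6 2 3.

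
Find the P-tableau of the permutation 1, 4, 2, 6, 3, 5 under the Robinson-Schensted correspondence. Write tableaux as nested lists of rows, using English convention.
P = [[1, 2, 3, 5], [4, 6]]

After inserting 1: P = [[1]].
After inserting 4: P = [[1, 4]].
After inserting 2: P = [[1, 2], [4]].
After inserting 6: P = [[1, 2, 6], [4]].
After inserting 3: P = [[1, 2, 3], [4, 6]].
After inserting 5: P = [[1, 2, 3, 5], [4, 6]].

So P = [[1, 2, 3, 5], [4, 6]].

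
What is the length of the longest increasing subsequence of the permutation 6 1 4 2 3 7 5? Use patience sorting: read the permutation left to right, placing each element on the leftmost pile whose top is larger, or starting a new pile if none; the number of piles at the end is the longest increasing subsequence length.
6: new pile. tops = [6]
1: onto pile 1 (replacing 6). tops = [1]
4: new pile. tops = [1, 4]
2: onto pile 2 (replacing 4). tops = [1, 2]
3: new pile. tops = [1, 2, 3]
7: new pile. tops = [1, 2, 3, 7]
5: onto pile 4 (replacing 7). tops = [1, 2, 3, 5]

4 piles, so the longest increasing subsequence has length 4.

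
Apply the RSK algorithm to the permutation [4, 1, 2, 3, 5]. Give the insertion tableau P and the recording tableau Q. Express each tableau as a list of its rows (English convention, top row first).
Insert each entry of the permutation into P by Schensted row insertion, recording in Q the position of each new cell.

Insert 4: appended to row 1. P = [[4]].
Insert 1: 1 bumps 4 from row 1; 4 starts row 2. P = [[1], [4]].
Insert 2: appended to row 1. P = [[1, 2], [4]].
Insert 3: appended to row 1. P = [[1, 2, 3], [4]].
Insert 5: appended to row 1. P = [[1, 2, 3, 5], [4]].

So P = [[1, 2, 3, 5], [4]], Q = [[1, 3, 4, 5], [2]].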